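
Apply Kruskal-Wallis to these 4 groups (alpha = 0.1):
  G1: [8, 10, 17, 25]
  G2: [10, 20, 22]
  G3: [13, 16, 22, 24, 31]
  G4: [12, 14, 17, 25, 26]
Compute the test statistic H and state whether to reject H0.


Step 1: Combine all N = 17 observations and assign midranks.
sorted (value, group, rank): (8,G1,1), (10,G1,2.5), (10,G2,2.5), (12,G4,4), (13,G3,5), (14,G4,6), (16,G3,7), (17,G1,8.5), (17,G4,8.5), (20,G2,10), (22,G2,11.5), (22,G3,11.5), (24,G3,13), (25,G1,14.5), (25,G4,14.5), (26,G4,16), (31,G3,17)
Step 2: Sum ranks within each group.
R_1 = 26.5 (n_1 = 4)
R_2 = 24 (n_2 = 3)
R_3 = 53.5 (n_3 = 5)
R_4 = 49 (n_4 = 5)
Step 3: H = 12/(N(N+1)) * sum(R_i^2/n_i) - 3(N+1)
     = 12/(17*18) * (26.5^2/4 + 24^2/3 + 53.5^2/5 + 49^2/5) - 3*18
     = 0.039216 * 1420.21 - 54
     = 1.694608.
Step 4: Ties present; correction factor C = 1 - 24/(17^3 - 17) = 0.995098. Corrected H = 1.694608 / 0.995098 = 1.702956.
Step 5: Under H0, H ~ chi^2(3); p-value = 0.636277.
Step 6: alpha = 0.1. fail to reject H0.

H = 1.7030, df = 3, p = 0.636277, fail to reject H0.


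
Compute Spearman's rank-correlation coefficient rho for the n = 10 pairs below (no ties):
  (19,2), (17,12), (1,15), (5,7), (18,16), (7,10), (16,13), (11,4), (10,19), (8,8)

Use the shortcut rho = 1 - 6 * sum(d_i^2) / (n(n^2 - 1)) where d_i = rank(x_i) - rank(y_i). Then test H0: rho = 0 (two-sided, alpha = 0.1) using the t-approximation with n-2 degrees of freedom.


Step 1: Rank x and y separately (midranks; no ties here).
rank(x): 19->10, 17->8, 1->1, 5->2, 18->9, 7->3, 16->7, 11->6, 10->5, 8->4
rank(y): 2->1, 12->6, 15->8, 7->3, 16->9, 10->5, 13->7, 4->2, 19->10, 8->4
Step 2: d_i = R_x(i) - R_y(i); compute d_i^2.
  (10-1)^2=81, (8-6)^2=4, (1-8)^2=49, (2-3)^2=1, (9-9)^2=0, (3-5)^2=4, (7-7)^2=0, (6-2)^2=16, (5-10)^2=25, (4-4)^2=0
sum(d^2) = 180.
Step 3: rho = 1 - 6*180 / (10*(10^2 - 1)) = 1 - 1080/990 = -0.090909.
Step 4: Under H0, t = rho * sqrt((n-2)/(1-rho^2)) = -0.2582 ~ t(8).
Step 5: Two-sided p-value from the t-distribution with 8 df = 0.802772.
Step 6: alpha = 0.1. fail to reject H0.

rho = -0.0909, p = 0.802772, fail to reject H0 at alpha = 0.1.


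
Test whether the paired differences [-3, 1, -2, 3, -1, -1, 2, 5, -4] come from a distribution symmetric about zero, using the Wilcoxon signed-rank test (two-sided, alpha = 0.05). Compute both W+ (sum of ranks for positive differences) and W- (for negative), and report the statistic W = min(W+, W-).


Step 1: Drop any zero differences (none here) and take |d_i|.
|d| = [3, 1, 2, 3, 1, 1, 2, 5, 4]
Step 2: Midrank |d_i| (ties get averaged ranks).
ranks: |3|->6.5, |1|->2, |2|->4.5, |3|->6.5, |1|->2, |1|->2, |2|->4.5, |5|->9, |4|->8
Step 3: Attach original signs; sum ranks with positive sign and with negative sign.
W+ = 2 + 6.5 + 4.5 + 9 = 22
W- = 6.5 + 4.5 + 2 + 2 + 8 = 23
(Check: W+ + W- = 45 should equal n(n+1)/2 = 45.)
Step 4: Test statistic W = min(W+, W-) = 22.
Step 5: Ties in |d|, so use the tie-corrected normal approximation.
        E[W] = n(n+1)/4 = 9*10/4 = 22.5.
        Tie groups: |d|=1 (t=3), |d|=2 (t=2), |d|=3 (t=2); sum(t^3 - t) = 36.
        Var[W] = n(n+1)(2n+1)/24 - sum(t^3-t)/48 = 1710/24 - 36/48 = 70.5.
        z = (W - E[W]) / sqrt(Var[W]) = (22 - 22.5) / 8.3964 = -0.0595.
        Two-sided p = 2*Phi(z) = 0.952515.
Step 6: alpha = 0.05. fail to reject H0.

W+ = 22, W- = 23, W = min = 22, p = 0.952515, fail to reject H0.


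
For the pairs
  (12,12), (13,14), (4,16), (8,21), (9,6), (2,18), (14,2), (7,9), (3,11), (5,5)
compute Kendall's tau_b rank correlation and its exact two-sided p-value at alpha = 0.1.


Step 1: Enumerate the 45 unordered pairs (i,j) with i<j and classify each by sign(x_j-x_i) * sign(y_j-y_i).
  (1,2):dx=+1,dy=+2->C; (1,3):dx=-8,dy=+4->D; (1,4):dx=-4,dy=+9->D; (1,5):dx=-3,dy=-6->C
  (1,6):dx=-10,dy=+6->D; (1,7):dx=+2,dy=-10->D; (1,8):dx=-5,dy=-3->C; (1,9):dx=-9,dy=-1->C
  (1,10):dx=-7,dy=-7->C; (2,3):dx=-9,dy=+2->D; (2,4):dx=-5,dy=+7->D; (2,5):dx=-4,dy=-8->C
  (2,6):dx=-11,dy=+4->D; (2,7):dx=+1,dy=-12->D; (2,8):dx=-6,dy=-5->C; (2,9):dx=-10,dy=-3->C
  (2,10):dx=-8,dy=-9->C; (3,4):dx=+4,dy=+5->C; (3,5):dx=+5,dy=-10->D; (3,6):dx=-2,dy=+2->D
  (3,7):dx=+10,dy=-14->D; (3,8):dx=+3,dy=-7->D; (3,9):dx=-1,dy=-5->C; (3,10):dx=+1,dy=-11->D
  (4,5):dx=+1,dy=-15->D; (4,6):dx=-6,dy=-3->C; (4,7):dx=+6,dy=-19->D; (4,8):dx=-1,dy=-12->C
  (4,9):dx=-5,dy=-10->C; (4,10):dx=-3,dy=-16->C; (5,6):dx=-7,dy=+12->D; (5,7):dx=+5,dy=-4->D
  (5,8):dx=-2,dy=+3->D; (5,9):dx=-6,dy=+5->D; (5,10):dx=-4,dy=-1->C; (6,7):dx=+12,dy=-16->D
  (6,8):dx=+5,dy=-9->D; (6,9):dx=+1,dy=-7->D; (6,10):dx=+3,dy=-13->D; (7,8):dx=-7,dy=+7->D
  (7,9):dx=-11,dy=+9->D; (7,10):dx=-9,dy=+3->D; (8,9):dx=-4,dy=+2->D; (8,10):dx=-2,dy=-4->C
  (9,10):dx=+2,dy=-6->D
Step 2: C = 17, D = 28, total pairs = 45.
Step 3: tau = (C - D)/(n(n-1)/2) = (17 - 28)/45 = -0.244444.
Step 4: Exact two-sided p-value (enumerate n! = 3628800 permutations of y under H0): p = 0.380720.
Step 5: alpha = 0.1. fail to reject H0.

tau_b = -0.2444 (C=17, D=28), p = 0.380720, fail to reject H0.


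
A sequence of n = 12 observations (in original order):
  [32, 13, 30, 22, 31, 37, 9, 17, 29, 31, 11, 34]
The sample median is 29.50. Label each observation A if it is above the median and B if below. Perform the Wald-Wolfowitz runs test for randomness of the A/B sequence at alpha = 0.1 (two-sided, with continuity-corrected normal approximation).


Step 1: Compute median = 29.50; label A = above, B = below.
Labels in order: ABABAABBBABA  (n_A = 6, n_B = 6)
Step 2: Count runs R = 9.
Step 3: Under H0 (random ordering), E[R] = 2*n_A*n_B/(n_A+n_B) + 1 = 2*6*6/12 + 1 = 7.0000.
        Var[R] = 2*n_A*n_B*(2*n_A*n_B - n_A - n_B) / ((n_A+n_B)^2 * (n_A+n_B-1)) = 4320/1584 = 2.7273.
        SD[R] = 1.6514.
Step 4: Continuity-corrected z = (R - 0.5 - E[R]) / SD[R] = (9 - 0.5 - 7.0000) / 1.6514 = 0.9083.
Step 5: Two-sided p-value via normal approximation = 2*(1 - Phi(|z|)) = 0.363722.
Step 6: alpha = 0.1. fail to reject H0.

R = 9, z = 0.9083, p = 0.363722, fail to reject H0.


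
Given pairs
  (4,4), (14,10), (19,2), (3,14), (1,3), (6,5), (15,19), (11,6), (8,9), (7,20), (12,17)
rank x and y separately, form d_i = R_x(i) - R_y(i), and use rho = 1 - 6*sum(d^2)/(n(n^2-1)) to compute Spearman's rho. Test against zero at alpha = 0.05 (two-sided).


Step 1: Rank x and y separately (midranks; no ties here).
rank(x): 4->3, 14->9, 19->11, 3->2, 1->1, 6->4, 15->10, 11->7, 8->6, 7->5, 12->8
rank(y): 4->3, 10->7, 2->1, 14->8, 3->2, 5->4, 19->10, 6->5, 9->6, 20->11, 17->9
Step 2: d_i = R_x(i) - R_y(i); compute d_i^2.
  (3-3)^2=0, (9-7)^2=4, (11-1)^2=100, (2-8)^2=36, (1-2)^2=1, (4-4)^2=0, (10-10)^2=0, (7-5)^2=4, (6-6)^2=0, (5-11)^2=36, (8-9)^2=1
sum(d^2) = 182.
Step 3: rho = 1 - 6*182 / (11*(11^2 - 1)) = 1 - 1092/1320 = 0.172727.
Step 4: Under H0, t = rho * sqrt((n-2)/(1-rho^2)) = 0.5261 ~ t(9).
Step 5: Two-sided p-value from the t-distribution with 9 df = 0.611542.
Step 6: alpha = 0.05. fail to reject H0.

rho = 0.1727, p = 0.611542, fail to reject H0 at alpha = 0.05.


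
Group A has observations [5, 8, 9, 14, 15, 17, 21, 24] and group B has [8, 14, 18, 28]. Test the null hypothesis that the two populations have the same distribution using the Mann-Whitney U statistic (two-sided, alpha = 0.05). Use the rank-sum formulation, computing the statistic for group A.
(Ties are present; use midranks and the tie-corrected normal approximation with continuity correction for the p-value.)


Step 1: Combine and sort all 12 observations; assign midranks.
sorted (value, group): (5,X), (8,X), (8,Y), (9,X), (14,X), (14,Y), (15,X), (17,X), (18,Y), (21,X), (24,X), (28,Y)
ranks: 5->1, 8->2.5, 8->2.5, 9->4, 14->5.5, 14->5.5, 15->7, 17->8, 18->9, 21->10, 24->11, 28->12
Step 2: Rank sum for X: R1 = 1 + 2.5 + 4 + 5.5 + 7 + 8 + 10 + 11 = 49.
Step 3: U_X = R1 - n1(n1+1)/2 = 49 - 8*9/2 = 49 - 36 = 13.
       U_Y = n1*n2 - U_X = 32 - 13 = 19.
Step 4: Ties are present, so use the tie-corrected normal approximation (with continuity correction) for the p-value.
Step 5: p-value = 0.670038; compare to alpha = 0.05. fail to reject H0.

U_X = 13, p = 0.670038, fail to reject H0 at alpha = 0.05.


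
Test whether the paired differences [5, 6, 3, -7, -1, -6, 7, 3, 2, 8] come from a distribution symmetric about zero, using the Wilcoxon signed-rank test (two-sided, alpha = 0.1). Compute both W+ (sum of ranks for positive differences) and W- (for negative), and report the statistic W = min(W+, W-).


Step 1: Drop any zero differences (none here) and take |d_i|.
|d| = [5, 6, 3, 7, 1, 6, 7, 3, 2, 8]
Step 2: Midrank |d_i| (ties get averaged ranks).
ranks: |5|->5, |6|->6.5, |3|->3.5, |7|->8.5, |1|->1, |6|->6.5, |7|->8.5, |3|->3.5, |2|->2, |8|->10
Step 3: Attach original signs; sum ranks with positive sign and with negative sign.
W+ = 5 + 6.5 + 3.5 + 8.5 + 3.5 + 2 + 10 = 39
W- = 8.5 + 1 + 6.5 = 16
(Check: W+ + W- = 55 should equal n(n+1)/2 = 55.)
Step 4: Test statistic W = min(W+, W-) = 16.
Step 5: Ties in |d|, so use the tie-corrected normal approximation.
        E[W] = n(n+1)/4 = 10*11/4 = 27.5.
        Tie groups: |d|=3 (t=2), |d|=6 (t=2), |d|=7 (t=2); sum(t^3 - t) = 18.
        Var[W] = n(n+1)(2n+1)/24 - sum(t^3-t)/48 = 2310/24 - 18/48 = 95.875.
        z = (W - E[W]) / sqrt(Var[W]) = (16 - 27.5) / 9.7916 = -1.1745.
        Two-sided p = 2*Phi(z) = 0.240203.
Step 6: alpha = 0.1. fail to reject H0.

W+ = 39, W- = 16, W = min = 16, p = 0.240203, fail to reject H0.


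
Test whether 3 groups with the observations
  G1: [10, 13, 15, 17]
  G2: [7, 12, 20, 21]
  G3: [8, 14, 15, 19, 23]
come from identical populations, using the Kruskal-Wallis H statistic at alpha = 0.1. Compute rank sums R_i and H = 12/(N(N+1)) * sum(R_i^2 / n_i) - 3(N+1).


Step 1: Combine all N = 13 observations and assign midranks.
sorted (value, group, rank): (7,G2,1), (8,G3,2), (10,G1,3), (12,G2,4), (13,G1,5), (14,G3,6), (15,G1,7.5), (15,G3,7.5), (17,G1,9), (19,G3,10), (20,G2,11), (21,G2,12), (23,G3,13)
Step 2: Sum ranks within each group.
R_1 = 24.5 (n_1 = 4)
R_2 = 28 (n_2 = 4)
R_3 = 38.5 (n_3 = 5)
Step 3: H = 12/(N(N+1)) * sum(R_i^2/n_i) - 3(N+1)
     = 12/(13*14) * (24.5^2/4 + 28^2/4 + 38.5^2/5) - 3*14
     = 0.065934 * 642.513 - 42
     = 0.363462.
Step 4: Ties present; correction factor C = 1 - 6/(13^3 - 13) = 0.997253. Corrected H = 0.363462 / 0.997253 = 0.364463.
Step 5: Under H0, H ~ chi^2(2); p-value = 0.833408.
Step 6: alpha = 0.1. fail to reject H0.

H = 0.3645, df = 2, p = 0.833408, fail to reject H0.


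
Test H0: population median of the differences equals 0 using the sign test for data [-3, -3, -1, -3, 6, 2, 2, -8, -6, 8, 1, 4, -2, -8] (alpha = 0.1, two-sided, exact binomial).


Step 1: Discard zero differences. Original n = 14; n_eff = number of nonzero differences = 14.
Nonzero differences (with sign): -3, -3, -1, -3, +6, +2, +2, -8, -6, +8, +1, +4, -2, -8
Step 2: Count signs: positive = 6, negative = 8.
Step 3: Under H0: P(positive) = 0.5, so the number of positives S ~ Bin(14, 0.5).
Step 4: Two-sided exact p-value = sum of Bin(14,0.5) probabilities at or below the observed probability = 0.790527.
Step 5: alpha = 0.1. fail to reject H0.

n_eff = 14, pos = 6, neg = 8, p = 0.790527, fail to reject H0.


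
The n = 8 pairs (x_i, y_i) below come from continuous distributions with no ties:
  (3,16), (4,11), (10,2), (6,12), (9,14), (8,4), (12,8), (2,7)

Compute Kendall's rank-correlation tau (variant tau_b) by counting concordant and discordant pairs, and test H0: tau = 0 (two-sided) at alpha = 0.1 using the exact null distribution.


Step 1: Enumerate the 28 unordered pairs (i,j) with i<j and classify each by sign(x_j-x_i) * sign(y_j-y_i).
  (1,2):dx=+1,dy=-5->D; (1,3):dx=+7,dy=-14->D; (1,4):dx=+3,dy=-4->D; (1,5):dx=+6,dy=-2->D
  (1,6):dx=+5,dy=-12->D; (1,7):dx=+9,dy=-8->D; (1,8):dx=-1,dy=-9->C; (2,3):dx=+6,dy=-9->D
  (2,4):dx=+2,dy=+1->C; (2,5):dx=+5,dy=+3->C; (2,6):dx=+4,dy=-7->D; (2,7):dx=+8,dy=-3->D
  (2,8):dx=-2,dy=-4->C; (3,4):dx=-4,dy=+10->D; (3,5):dx=-1,dy=+12->D; (3,6):dx=-2,dy=+2->D
  (3,7):dx=+2,dy=+6->C; (3,8):dx=-8,dy=+5->D; (4,5):dx=+3,dy=+2->C; (4,6):dx=+2,dy=-8->D
  (4,7):dx=+6,dy=-4->D; (4,8):dx=-4,dy=-5->C; (5,6):dx=-1,dy=-10->C; (5,7):dx=+3,dy=-6->D
  (5,8):dx=-7,dy=-7->C; (6,7):dx=+4,dy=+4->C; (6,8):dx=-6,dy=+3->D; (7,8):dx=-10,dy=-1->C
Step 2: C = 11, D = 17, total pairs = 28.
Step 3: tau = (C - D)/(n(n-1)/2) = (11 - 17)/28 = -0.214286.
Step 4: Exact two-sided p-value (enumerate n! = 40320 permutations of y under H0): p = 0.548413.
Step 5: alpha = 0.1. fail to reject H0.

tau_b = -0.2143 (C=11, D=17), p = 0.548413, fail to reject H0.


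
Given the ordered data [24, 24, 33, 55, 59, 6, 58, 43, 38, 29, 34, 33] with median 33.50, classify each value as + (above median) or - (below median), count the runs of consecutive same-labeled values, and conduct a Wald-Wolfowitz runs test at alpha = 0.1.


Step 1: Compute median = 33.50; label A = above, B = below.
Labels in order: BBBAABAAABAB  (n_A = 6, n_B = 6)
Step 2: Count runs R = 7.
Step 3: Under H0 (random ordering), E[R] = 2*n_A*n_B/(n_A+n_B) + 1 = 2*6*6/12 + 1 = 7.0000.
        Var[R] = 2*n_A*n_B*(2*n_A*n_B - n_A - n_B) / ((n_A+n_B)^2 * (n_A+n_B-1)) = 4320/1584 = 2.7273.
        SD[R] = 1.6514.
Step 4: R = E[R], so z = 0 with no continuity correction.
Step 5: Two-sided p-value via normal approximation = 2*(1 - Phi(|z|)) = 1.000000.
Step 6: alpha = 0.1. fail to reject H0.

R = 7, z = 0.0000, p = 1.000000, fail to reject H0.


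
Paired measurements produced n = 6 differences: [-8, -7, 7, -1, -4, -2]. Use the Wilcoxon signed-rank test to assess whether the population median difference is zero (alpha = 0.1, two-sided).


Step 1: Drop any zero differences (none here) and take |d_i|.
|d| = [8, 7, 7, 1, 4, 2]
Step 2: Midrank |d_i| (ties get averaged ranks).
ranks: |8|->6, |7|->4.5, |7|->4.5, |1|->1, |4|->3, |2|->2
Step 3: Attach original signs; sum ranks with positive sign and with negative sign.
W+ = 4.5 = 4.5
W- = 6 + 4.5 + 1 + 3 + 2 = 16.5
(Check: W+ + W- = 21 should equal n(n+1)/2 = 21.)
Step 4: Test statistic W = min(W+, W-) = 4.5.
Step 5: Ties in |d|, so use the tie-corrected normal approximation.
        E[W] = n(n+1)/4 = 6*7/4 = 10.5.
        Tie groups: |d|=7 (t=2); sum(t^3 - t) = 6.
        Var[W] = n(n+1)(2n+1)/24 - sum(t^3-t)/48 = 546/24 - 6/48 = 22.625.
        z = (W - E[W]) / sqrt(Var[W]) = (4.5 - 10.5) / 4.7566 = -1.2614.
        Two-sided p = 2*Phi(z) = 0.207160.
Step 6: alpha = 0.1. fail to reject H0.

W+ = 4.5, W- = 16.5, W = min = 4.5, p = 0.207160, fail to reject H0.


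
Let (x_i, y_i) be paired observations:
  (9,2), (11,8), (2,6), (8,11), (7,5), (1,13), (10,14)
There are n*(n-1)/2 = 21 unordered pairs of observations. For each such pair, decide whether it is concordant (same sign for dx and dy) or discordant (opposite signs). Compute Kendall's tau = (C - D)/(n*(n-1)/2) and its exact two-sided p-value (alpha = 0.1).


Step 1: Enumerate the 21 unordered pairs (i,j) with i<j and classify each by sign(x_j-x_i) * sign(y_j-y_i).
  (1,2):dx=+2,dy=+6->C; (1,3):dx=-7,dy=+4->D; (1,4):dx=-1,dy=+9->D; (1,5):dx=-2,dy=+3->D
  (1,6):dx=-8,dy=+11->D; (1,7):dx=+1,dy=+12->C; (2,3):dx=-9,dy=-2->C; (2,4):dx=-3,dy=+3->D
  (2,5):dx=-4,dy=-3->C; (2,6):dx=-10,dy=+5->D; (2,7):dx=-1,dy=+6->D; (3,4):dx=+6,dy=+5->C
  (3,5):dx=+5,dy=-1->D; (3,6):dx=-1,dy=+7->D; (3,7):dx=+8,dy=+8->C; (4,5):dx=-1,dy=-6->C
  (4,6):dx=-7,dy=+2->D; (4,7):dx=+2,dy=+3->C; (5,6):dx=-6,dy=+8->D; (5,7):dx=+3,dy=+9->C
  (6,7):dx=+9,dy=+1->C
Step 2: C = 10, D = 11, total pairs = 21.
Step 3: tau = (C - D)/(n(n-1)/2) = (10 - 11)/21 = -0.047619.
Step 4: Exact two-sided p-value (enumerate n! = 5040 permutations of y under H0): p = 1.000000.
Step 5: alpha = 0.1. fail to reject H0.

tau_b = -0.0476 (C=10, D=11), p = 1.000000, fail to reject H0.


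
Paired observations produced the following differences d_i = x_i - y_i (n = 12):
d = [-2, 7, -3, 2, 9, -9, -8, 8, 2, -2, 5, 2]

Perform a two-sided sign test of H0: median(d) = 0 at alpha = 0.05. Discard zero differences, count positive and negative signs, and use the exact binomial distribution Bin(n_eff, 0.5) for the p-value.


Step 1: Discard zero differences. Original n = 12; n_eff = number of nonzero differences = 12.
Nonzero differences (with sign): -2, +7, -3, +2, +9, -9, -8, +8, +2, -2, +5, +2
Step 2: Count signs: positive = 7, negative = 5.
Step 3: Under H0: P(positive) = 0.5, so the number of positives S ~ Bin(12, 0.5).
Step 4: Two-sided exact p-value = sum of Bin(12,0.5) probabilities at or below the observed probability = 0.774414.
Step 5: alpha = 0.05. fail to reject H0.

n_eff = 12, pos = 7, neg = 5, p = 0.774414, fail to reject H0.


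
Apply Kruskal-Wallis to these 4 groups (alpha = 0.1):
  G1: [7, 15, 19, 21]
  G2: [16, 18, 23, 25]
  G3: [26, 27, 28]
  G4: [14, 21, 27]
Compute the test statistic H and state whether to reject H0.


Step 1: Combine all N = 14 observations and assign midranks.
sorted (value, group, rank): (7,G1,1), (14,G4,2), (15,G1,3), (16,G2,4), (18,G2,5), (19,G1,6), (21,G1,7.5), (21,G4,7.5), (23,G2,9), (25,G2,10), (26,G3,11), (27,G3,12.5), (27,G4,12.5), (28,G3,14)
Step 2: Sum ranks within each group.
R_1 = 17.5 (n_1 = 4)
R_2 = 28 (n_2 = 4)
R_3 = 37.5 (n_3 = 3)
R_4 = 22 (n_4 = 3)
Step 3: H = 12/(N(N+1)) * sum(R_i^2/n_i) - 3(N+1)
     = 12/(14*15) * (17.5^2/4 + 28^2/4 + 37.5^2/3 + 22^2/3) - 3*15
     = 0.057143 * 902.646 - 45
     = 6.579762.
Step 4: Ties present; correction factor C = 1 - 12/(14^3 - 14) = 0.995604. Corrected H = 6.579762 / 0.995604 = 6.608812.
Step 5: Under H0, H ~ chi^2(3); p-value = 0.085469.
Step 6: alpha = 0.1. reject H0.

H = 6.6088, df = 3, p = 0.085469, reject H0.


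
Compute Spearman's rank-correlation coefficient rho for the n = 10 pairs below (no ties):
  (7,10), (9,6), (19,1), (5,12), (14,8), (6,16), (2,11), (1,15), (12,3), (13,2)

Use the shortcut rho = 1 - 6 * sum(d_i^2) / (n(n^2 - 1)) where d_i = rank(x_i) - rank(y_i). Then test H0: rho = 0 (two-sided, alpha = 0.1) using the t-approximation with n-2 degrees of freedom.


Step 1: Rank x and y separately (midranks; no ties here).
rank(x): 7->5, 9->6, 19->10, 5->3, 14->9, 6->4, 2->2, 1->1, 12->7, 13->8
rank(y): 10->6, 6->4, 1->1, 12->8, 8->5, 16->10, 11->7, 15->9, 3->3, 2->2
Step 2: d_i = R_x(i) - R_y(i); compute d_i^2.
  (5-6)^2=1, (6-4)^2=4, (10-1)^2=81, (3-8)^2=25, (9-5)^2=16, (4-10)^2=36, (2-7)^2=25, (1-9)^2=64, (7-3)^2=16, (8-2)^2=36
sum(d^2) = 304.
Step 3: rho = 1 - 6*304 / (10*(10^2 - 1)) = 1 - 1824/990 = -0.842424.
Step 4: Under H0, t = rho * sqrt((n-2)/(1-rho^2)) = -4.4222 ~ t(8).
Step 5: Two-sided p-value from the t-distribution with 8 df = 0.002220.
Step 6: alpha = 0.1. reject H0.

rho = -0.8424, p = 0.002220, reject H0 at alpha = 0.1.


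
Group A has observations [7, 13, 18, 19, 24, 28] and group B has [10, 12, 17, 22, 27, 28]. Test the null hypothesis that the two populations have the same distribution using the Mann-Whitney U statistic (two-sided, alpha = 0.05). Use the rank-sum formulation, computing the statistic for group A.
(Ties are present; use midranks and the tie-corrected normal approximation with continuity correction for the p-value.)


Step 1: Combine and sort all 12 observations; assign midranks.
sorted (value, group): (7,X), (10,Y), (12,Y), (13,X), (17,Y), (18,X), (19,X), (22,Y), (24,X), (27,Y), (28,X), (28,Y)
ranks: 7->1, 10->2, 12->3, 13->4, 17->5, 18->6, 19->7, 22->8, 24->9, 27->10, 28->11.5, 28->11.5
Step 2: Rank sum for X: R1 = 1 + 4 + 6 + 7 + 9 + 11.5 = 38.5.
Step 3: U_X = R1 - n1(n1+1)/2 = 38.5 - 6*7/2 = 38.5 - 21 = 17.5.
       U_Y = n1*n2 - U_X = 36 - 17.5 = 18.5.
Step 4: Ties are present, so use the tie-corrected normal approximation (with continuity correction) for the p-value.
Step 5: p-value = 1.000000; compare to alpha = 0.05. fail to reject H0.

U_X = 17.5, p = 1.000000, fail to reject H0 at alpha = 0.05.


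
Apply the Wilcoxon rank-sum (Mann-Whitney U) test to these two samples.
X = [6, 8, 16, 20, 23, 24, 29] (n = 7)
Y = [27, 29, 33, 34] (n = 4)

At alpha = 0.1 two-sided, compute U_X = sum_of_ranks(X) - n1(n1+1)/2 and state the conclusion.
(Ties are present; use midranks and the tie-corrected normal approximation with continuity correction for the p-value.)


Step 1: Combine and sort all 11 observations; assign midranks.
sorted (value, group): (6,X), (8,X), (16,X), (20,X), (23,X), (24,X), (27,Y), (29,X), (29,Y), (33,Y), (34,Y)
ranks: 6->1, 8->2, 16->3, 20->4, 23->5, 24->6, 27->7, 29->8.5, 29->8.5, 33->10, 34->11
Step 2: Rank sum for X: R1 = 1 + 2 + 3 + 4 + 5 + 6 + 8.5 = 29.5.
Step 3: U_X = R1 - n1(n1+1)/2 = 29.5 - 7*8/2 = 29.5 - 28 = 1.5.
       U_Y = n1*n2 - U_X = 28 - 1.5 = 26.5.
Step 4: Ties are present, so use the tie-corrected normal approximation (with continuity correction) for the p-value.
Step 5: p-value = 0.023029; compare to alpha = 0.1. reject H0.

U_X = 1.5, p = 0.023029, reject H0 at alpha = 0.1.


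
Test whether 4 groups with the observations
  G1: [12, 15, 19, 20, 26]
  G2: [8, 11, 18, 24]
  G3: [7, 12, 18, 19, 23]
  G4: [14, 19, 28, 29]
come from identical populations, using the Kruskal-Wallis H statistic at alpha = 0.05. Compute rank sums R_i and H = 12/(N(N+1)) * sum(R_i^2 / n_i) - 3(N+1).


Step 1: Combine all N = 18 observations and assign midranks.
sorted (value, group, rank): (7,G3,1), (8,G2,2), (11,G2,3), (12,G1,4.5), (12,G3,4.5), (14,G4,6), (15,G1,7), (18,G2,8.5), (18,G3,8.5), (19,G1,11), (19,G3,11), (19,G4,11), (20,G1,13), (23,G3,14), (24,G2,15), (26,G1,16), (28,G4,17), (29,G4,18)
Step 2: Sum ranks within each group.
R_1 = 51.5 (n_1 = 5)
R_2 = 28.5 (n_2 = 4)
R_3 = 39 (n_3 = 5)
R_4 = 52 (n_4 = 4)
Step 3: H = 12/(N(N+1)) * sum(R_i^2/n_i) - 3(N+1)
     = 12/(18*19) * (51.5^2/5 + 28.5^2/4 + 39^2/5 + 52^2/4) - 3*19
     = 0.035088 * 1713.71 - 57
     = 3.130263.
Step 4: Ties present; correction factor C = 1 - 36/(18^3 - 18) = 0.993808. Corrected H = 3.130263 / 0.993808 = 3.149766.
Step 5: Under H0, H ~ chi^2(3); p-value = 0.369106.
Step 6: alpha = 0.05. fail to reject H0.

H = 3.1498, df = 3, p = 0.369106, fail to reject H0.


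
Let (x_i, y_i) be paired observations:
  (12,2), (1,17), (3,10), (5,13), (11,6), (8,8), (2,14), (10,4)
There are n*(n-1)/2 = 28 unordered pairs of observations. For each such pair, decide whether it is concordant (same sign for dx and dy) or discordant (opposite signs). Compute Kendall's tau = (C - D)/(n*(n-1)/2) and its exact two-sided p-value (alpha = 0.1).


Step 1: Enumerate the 28 unordered pairs (i,j) with i<j and classify each by sign(x_j-x_i) * sign(y_j-y_i).
  (1,2):dx=-11,dy=+15->D; (1,3):dx=-9,dy=+8->D; (1,4):dx=-7,dy=+11->D; (1,5):dx=-1,dy=+4->D
  (1,6):dx=-4,dy=+6->D; (1,7):dx=-10,dy=+12->D; (1,8):dx=-2,dy=+2->D; (2,3):dx=+2,dy=-7->D
  (2,4):dx=+4,dy=-4->D; (2,5):dx=+10,dy=-11->D; (2,6):dx=+7,dy=-9->D; (2,7):dx=+1,dy=-3->D
  (2,8):dx=+9,dy=-13->D; (3,4):dx=+2,dy=+3->C; (3,5):dx=+8,dy=-4->D; (3,6):dx=+5,dy=-2->D
  (3,7):dx=-1,dy=+4->D; (3,8):dx=+7,dy=-6->D; (4,5):dx=+6,dy=-7->D; (4,6):dx=+3,dy=-5->D
  (4,7):dx=-3,dy=+1->D; (4,8):dx=+5,dy=-9->D; (5,6):dx=-3,dy=+2->D; (5,7):dx=-9,dy=+8->D
  (5,8):dx=-1,dy=-2->C; (6,7):dx=-6,dy=+6->D; (6,8):dx=+2,dy=-4->D; (7,8):dx=+8,dy=-10->D
Step 2: C = 2, D = 26, total pairs = 28.
Step 3: tau = (C - D)/(n(n-1)/2) = (2 - 26)/28 = -0.857143.
Step 4: Exact two-sided p-value (enumerate n! = 40320 permutations of y under H0): p = 0.001736.
Step 5: alpha = 0.1. reject H0.

tau_b = -0.8571 (C=2, D=26), p = 0.001736, reject H0.


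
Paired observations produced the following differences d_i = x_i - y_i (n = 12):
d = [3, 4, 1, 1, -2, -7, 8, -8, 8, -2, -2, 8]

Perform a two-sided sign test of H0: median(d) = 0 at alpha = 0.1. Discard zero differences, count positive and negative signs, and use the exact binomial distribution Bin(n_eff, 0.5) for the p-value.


Step 1: Discard zero differences. Original n = 12; n_eff = number of nonzero differences = 12.
Nonzero differences (with sign): +3, +4, +1, +1, -2, -7, +8, -8, +8, -2, -2, +8
Step 2: Count signs: positive = 7, negative = 5.
Step 3: Under H0: P(positive) = 0.5, so the number of positives S ~ Bin(12, 0.5).
Step 4: Two-sided exact p-value = sum of Bin(12,0.5) probabilities at or below the observed probability = 0.774414.
Step 5: alpha = 0.1. fail to reject H0.

n_eff = 12, pos = 7, neg = 5, p = 0.774414, fail to reject H0.


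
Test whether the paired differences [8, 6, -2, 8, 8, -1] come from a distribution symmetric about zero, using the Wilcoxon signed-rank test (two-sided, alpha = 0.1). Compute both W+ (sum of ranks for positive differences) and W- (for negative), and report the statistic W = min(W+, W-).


Step 1: Drop any zero differences (none here) and take |d_i|.
|d| = [8, 6, 2, 8, 8, 1]
Step 2: Midrank |d_i| (ties get averaged ranks).
ranks: |8|->5, |6|->3, |2|->2, |8|->5, |8|->5, |1|->1
Step 3: Attach original signs; sum ranks with positive sign and with negative sign.
W+ = 5 + 3 + 5 + 5 = 18
W- = 2 + 1 = 3
(Check: W+ + W- = 21 should equal n(n+1)/2 = 21.)
Step 4: Test statistic W = min(W+, W-) = 3.
Step 5: Ties in |d|, so use the tie-corrected normal approximation.
        E[W] = n(n+1)/4 = 6*7/4 = 10.5.
        Tie groups: |d|=8 (t=3); sum(t^3 - t) = 24.
        Var[W] = n(n+1)(2n+1)/24 - sum(t^3-t)/48 = 546/24 - 24/48 = 22.25.
        z = (W - E[W]) / sqrt(Var[W]) = (3 - 10.5) / 4.7170 = -1.5900.
        Two-sided p = 2*Phi(z) = 0.111836.
Step 6: alpha = 0.1. fail to reject H0.

W+ = 18, W- = 3, W = min = 3, p = 0.111836, fail to reject H0.


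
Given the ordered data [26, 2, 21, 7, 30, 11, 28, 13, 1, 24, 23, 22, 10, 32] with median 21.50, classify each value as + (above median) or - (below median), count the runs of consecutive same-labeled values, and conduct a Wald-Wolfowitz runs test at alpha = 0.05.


Step 1: Compute median = 21.50; label A = above, B = below.
Labels in order: ABBBABABBAAABA  (n_A = 7, n_B = 7)
Step 2: Count runs R = 9.
Step 3: Under H0 (random ordering), E[R] = 2*n_A*n_B/(n_A+n_B) + 1 = 2*7*7/14 + 1 = 8.0000.
        Var[R] = 2*n_A*n_B*(2*n_A*n_B - n_A - n_B) / ((n_A+n_B)^2 * (n_A+n_B-1)) = 8232/2548 = 3.2308.
        SD[R] = 1.7974.
Step 4: Continuity-corrected z = (R - 0.5 - E[R]) / SD[R] = (9 - 0.5 - 8.0000) / 1.7974 = 0.2782.
Step 5: Two-sided p-value via normal approximation = 2*(1 - Phi(|z|)) = 0.780879.
Step 6: alpha = 0.05. fail to reject H0.

R = 9, z = 0.2782, p = 0.780879, fail to reject H0.


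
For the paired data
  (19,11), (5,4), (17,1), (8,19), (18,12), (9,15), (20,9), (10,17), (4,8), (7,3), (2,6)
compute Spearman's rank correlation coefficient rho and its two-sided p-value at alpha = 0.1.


Step 1: Rank x and y separately (midranks; no ties here).
rank(x): 19->10, 5->3, 17->8, 8->5, 18->9, 9->6, 20->11, 10->7, 4->2, 7->4, 2->1
rank(y): 11->7, 4->3, 1->1, 19->11, 12->8, 15->9, 9->6, 17->10, 8->5, 3->2, 6->4
Step 2: d_i = R_x(i) - R_y(i); compute d_i^2.
  (10-7)^2=9, (3-3)^2=0, (8-1)^2=49, (5-11)^2=36, (9-8)^2=1, (6-9)^2=9, (11-6)^2=25, (7-10)^2=9, (2-5)^2=9, (4-2)^2=4, (1-4)^2=9
sum(d^2) = 160.
Step 3: rho = 1 - 6*160 / (11*(11^2 - 1)) = 1 - 960/1320 = 0.272727.
Step 4: Under H0, t = rho * sqrt((n-2)/(1-rho^2)) = 0.8504 ~ t(9).
Step 5: Two-sided p-value from the t-distribution with 9 df = 0.417141.
Step 6: alpha = 0.1. fail to reject H0.

rho = 0.2727, p = 0.417141, fail to reject H0 at alpha = 0.1.


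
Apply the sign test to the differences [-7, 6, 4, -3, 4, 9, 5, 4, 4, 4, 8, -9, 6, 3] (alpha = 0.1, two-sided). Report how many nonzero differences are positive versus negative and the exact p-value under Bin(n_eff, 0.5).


Step 1: Discard zero differences. Original n = 14; n_eff = number of nonzero differences = 14.
Nonzero differences (with sign): -7, +6, +4, -3, +4, +9, +5, +4, +4, +4, +8, -9, +6, +3
Step 2: Count signs: positive = 11, negative = 3.
Step 3: Under H0: P(positive) = 0.5, so the number of positives S ~ Bin(14, 0.5).
Step 4: Two-sided exact p-value = sum of Bin(14,0.5) probabilities at or below the observed probability = 0.057373.
Step 5: alpha = 0.1. reject H0.

n_eff = 14, pos = 11, neg = 3, p = 0.057373, reject H0.


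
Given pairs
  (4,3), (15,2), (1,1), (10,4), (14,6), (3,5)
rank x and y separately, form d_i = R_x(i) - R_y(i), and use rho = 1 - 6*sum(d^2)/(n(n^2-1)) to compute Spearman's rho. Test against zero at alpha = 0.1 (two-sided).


Step 1: Rank x and y separately (midranks; no ties here).
rank(x): 4->3, 15->6, 1->1, 10->4, 14->5, 3->2
rank(y): 3->3, 2->2, 1->1, 4->4, 6->6, 5->5
Step 2: d_i = R_x(i) - R_y(i); compute d_i^2.
  (3-3)^2=0, (6-2)^2=16, (1-1)^2=0, (4-4)^2=0, (5-6)^2=1, (2-5)^2=9
sum(d^2) = 26.
Step 3: rho = 1 - 6*26 / (6*(6^2 - 1)) = 1 - 156/210 = 0.257143.
Step 4: Under H0, t = rho * sqrt((n-2)/(1-rho^2)) = 0.5322 ~ t(4).
Step 5: Two-sided p-value from the t-distribution with 4 df = 0.622787.
Step 6: alpha = 0.1. fail to reject H0.

rho = 0.2571, p = 0.622787, fail to reject H0 at alpha = 0.1.


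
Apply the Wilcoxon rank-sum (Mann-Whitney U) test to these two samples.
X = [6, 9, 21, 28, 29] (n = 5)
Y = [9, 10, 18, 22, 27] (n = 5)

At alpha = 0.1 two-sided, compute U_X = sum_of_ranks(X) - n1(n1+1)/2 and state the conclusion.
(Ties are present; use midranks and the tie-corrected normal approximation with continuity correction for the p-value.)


Step 1: Combine and sort all 10 observations; assign midranks.
sorted (value, group): (6,X), (9,X), (9,Y), (10,Y), (18,Y), (21,X), (22,Y), (27,Y), (28,X), (29,X)
ranks: 6->1, 9->2.5, 9->2.5, 10->4, 18->5, 21->6, 22->7, 27->8, 28->9, 29->10
Step 2: Rank sum for X: R1 = 1 + 2.5 + 6 + 9 + 10 = 28.5.
Step 3: U_X = R1 - n1(n1+1)/2 = 28.5 - 5*6/2 = 28.5 - 15 = 13.5.
       U_Y = n1*n2 - U_X = 25 - 13.5 = 11.5.
Step 4: Ties are present, so use the tie-corrected normal approximation (with continuity correction) for the p-value.
Step 5: p-value = 0.916563; compare to alpha = 0.1. fail to reject H0.

U_X = 13.5, p = 0.916563, fail to reject H0 at alpha = 0.1.


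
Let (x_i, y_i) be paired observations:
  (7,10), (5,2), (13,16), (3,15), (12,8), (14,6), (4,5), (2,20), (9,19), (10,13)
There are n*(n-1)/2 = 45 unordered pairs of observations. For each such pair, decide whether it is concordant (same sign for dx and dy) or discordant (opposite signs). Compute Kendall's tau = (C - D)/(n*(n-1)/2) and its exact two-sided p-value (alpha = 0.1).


Step 1: Enumerate the 45 unordered pairs (i,j) with i<j and classify each by sign(x_j-x_i) * sign(y_j-y_i).
  (1,2):dx=-2,dy=-8->C; (1,3):dx=+6,dy=+6->C; (1,4):dx=-4,dy=+5->D; (1,5):dx=+5,dy=-2->D
  (1,6):dx=+7,dy=-4->D; (1,7):dx=-3,dy=-5->C; (1,8):dx=-5,dy=+10->D; (1,9):dx=+2,dy=+9->C
  (1,10):dx=+3,dy=+3->C; (2,3):dx=+8,dy=+14->C; (2,4):dx=-2,dy=+13->D; (2,5):dx=+7,dy=+6->C
  (2,6):dx=+9,dy=+4->C; (2,7):dx=-1,dy=+3->D; (2,8):dx=-3,dy=+18->D; (2,9):dx=+4,dy=+17->C
  (2,10):dx=+5,dy=+11->C; (3,4):dx=-10,dy=-1->C; (3,5):dx=-1,dy=-8->C; (3,6):dx=+1,dy=-10->D
  (3,7):dx=-9,dy=-11->C; (3,8):dx=-11,dy=+4->D; (3,9):dx=-4,dy=+3->D; (3,10):dx=-3,dy=-3->C
  (4,5):dx=+9,dy=-7->D; (4,6):dx=+11,dy=-9->D; (4,7):dx=+1,dy=-10->D; (4,8):dx=-1,dy=+5->D
  (4,9):dx=+6,dy=+4->C; (4,10):dx=+7,dy=-2->D; (5,6):dx=+2,dy=-2->D; (5,7):dx=-8,dy=-3->C
  (5,8):dx=-10,dy=+12->D; (5,9):dx=-3,dy=+11->D; (5,10):dx=-2,dy=+5->D; (6,7):dx=-10,dy=-1->C
  (6,8):dx=-12,dy=+14->D; (6,9):dx=-5,dy=+13->D; (6,10):dx=-4,dy=+7->D; (7,8):dx=-2,dy=+15->D
  (7,9):dx=+5,dy=+14->C; (7,10):dx=+6,dy=+8->C; (8,9):dx=+7,dy=-1->D; (8,10):dx=+8,dy=-7->D
  (9,10):dx=+1,dy=-6->D
Step 2: C = 19, D = 26, total pairs = 45.
Step 3: tau = (C - D)/(n(n-1)/2) = (19 - 26)/45 = -0.155556.
Step 4: Exact two-sided p-value (enumerate n! = 3628800 permutations of y under H0): p = 0.600654.
Step 5: alpha = 0.1. fail to reject H0.

tau_b = -0.1556 (C=19, D=26), p = 0.600654, fail to reject H0.


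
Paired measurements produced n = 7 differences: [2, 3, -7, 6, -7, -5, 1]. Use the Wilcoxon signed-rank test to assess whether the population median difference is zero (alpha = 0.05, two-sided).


Step 1: Drop any zero differences (none here) and take |d_i|.
|d| = [2, 3, 7, 6, 7, 5, 1]
Step 2: Midrank |d_i| (ties get averaged ranks).
ranks: |2|->2, |3|->3, |7|->6.5, |6|->5, |7|->6.5, |5|->4, |1|->1
Step 3: Attach original signs; sum ranks with positive sign and with negative sign.
W+ = 2 + 3 + 5 + 1 = 11
W- = 6.5 + 6.5 + 4 = 17
(Check: W+ + W- = 28 should equal n(n+1)/2 = 28.)
Step 4: Test statistic W = min(W+, W-) = 11.
Step 5: Ties in |d|, so use the tie-corrected normal approximation.
        E[W] = n(n+1)/4 = 7*8/4 = 14.
        Tie groups: |d|=7 (t=2); sum(t^3 - t) = 6.
        Var[W] = n(n+1)(2n+1)/24 - sum(t^3-t)/48 = 840/24 - 6/48 = 34.875.
        z = (W - E[W]) / sqrt(Var[W]) = (11 - 14) / 5.9055 = -0.5080.
        Two-sided p = 2*Phi(z) = 0.611453.
Step 6: alpha = 0.05. fail to reject H0.

W+ = 11, W- = 17, W = min = 11, p = 0.611453, fail to reject H0.


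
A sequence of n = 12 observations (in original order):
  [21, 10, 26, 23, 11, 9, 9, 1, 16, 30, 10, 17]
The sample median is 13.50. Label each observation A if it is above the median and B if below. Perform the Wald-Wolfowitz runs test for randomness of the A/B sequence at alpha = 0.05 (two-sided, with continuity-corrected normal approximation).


Step 1: Compute median = 13.50; label A = above, B = below.
Labels in order: ABAABBBBAABA  (n_A = 6, n_B = 6)
Step 2: Count runs R = 7.
Step 3: Under H0 (random ordering), E[R] = 2*n_A*n_B/(n_A+n_B) + 1 = 2*6*6/12 + 1 = 7.0000.
        Var[R] = 2*n_A*n_B*(2*n_A*n_B - n_A - n_B) / ((n_A+n_B)^2 * (n_A+n_B-1)) = 4320/1584 = 2.7273.
        SD[R] = 1.6514.
Step 4: R = E[R], so z = 0 with no continuity correction.
Step 5: Two-sided p-value via normal approximation = 2*(1 - Phi(|z|)) = 1.000000.
Step 6: alpha = 0.05. fail to reject H0.

R = 7, z = 0.0000, p = 1.000000, fail to reject H0.


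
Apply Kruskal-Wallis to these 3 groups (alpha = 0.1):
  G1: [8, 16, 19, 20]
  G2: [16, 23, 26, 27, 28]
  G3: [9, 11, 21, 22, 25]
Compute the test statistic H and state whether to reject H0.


Step 1: Combine all N = 14 observations and assign midranks.
sorted (value, group, rank): (8,G1,1), (9,G3,2), (11,G3,3), (16,G1,4.5), (16,G2,4.5), (19,G1,6), (20,G1,7), (21,G3,8), (22,G3,9), (23,G2,10), (25,G3,11), (26,G2,12), (27,G2,13), (28,G2,14)
Step 2: Sum ranks within each group.
R_1 = 18.5 (n_1 = 4)
R_2 = 53.5 (n_2 = 5)
R_3 = 33 (n_3 = 5)
Step 3: H = 12/(N(N+1)) * sum(R_i^2/n_i) - 3(N+1)
     = 12/(14*15) * (18.5^2/4 + 53.5^2/5 + 33^2/5) - 3*15
     = 0.057143 * 875.812 - 45
     = 5.046429.
Step 4: Ties present; correction factor C = 1 - 6/(14^3 - 14) = 0.997802. Corrected H = 5.046429 / 0.997802 = 5.057544.
Step 5: Under H0, H ~ chi^2(2); p-value = 0.079757.
Step 6: alpha = 0.1. reject H0.

H = 5.0575, df = 2, p = 0.079757, reject H0.


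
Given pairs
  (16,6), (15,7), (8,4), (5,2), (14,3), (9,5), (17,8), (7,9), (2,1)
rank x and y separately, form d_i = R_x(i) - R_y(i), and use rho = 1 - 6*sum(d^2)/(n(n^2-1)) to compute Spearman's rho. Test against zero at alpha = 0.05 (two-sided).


Step 1: Rank x and y separately (midranks; no ties here).
rank(x): 16->8, 15->7, 8->4, 5->2, 14->6, 9->5, 17->9, 7->3, 2->1
rank(y): 6->6, 7->7, 4->4, 2->2, 3->3, 5->5, 8->8, 9->9, 1->1
Step 2: d_i = R_x(i) - R_y(i); compute d_i^2.
  (8-6)^2=4, (7-7)^2=0, (4-4)^2=0, (2-2)^2=0, (6-3)^2=9, (5-5)^2=0, (9-8)^2=1, (3-9)^2=36, (1-1)^2=0
sum(d^2) = 50.
Step 3: rho = 1 - 6*50 / (9*(9^2 - 1)) = 1 - 300/720 = 0.583333.
Step 4: Under H0, t = rho * sqrt((n-2)/(1-rho^2)) = 1.9001 ~ t(7).
Step 5: Two-sided p-value from the t-distribution with 7 df = 0.099186.
Step 6: alpha = 0.05. fail to reject H0.

rho = 0.5833, p = 0.099186, fail to reject H0 at alpha = 0.05.


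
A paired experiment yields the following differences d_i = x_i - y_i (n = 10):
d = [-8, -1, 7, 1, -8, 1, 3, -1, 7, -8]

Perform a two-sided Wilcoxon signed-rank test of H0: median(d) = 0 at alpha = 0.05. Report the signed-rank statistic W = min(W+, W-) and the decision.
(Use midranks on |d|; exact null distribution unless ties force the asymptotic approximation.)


Step 1: Drop any zero differences (none here) and take |d_i|.
|d| = [8, 1, 7, 1, 8, 1, 3, 1, 7, 8]
Step 2: Midrank |d_i| (ties get averaged ranks).
ranks: |8|->9, |1|->2.5, |7|->6.5, |1|->2.5, |8|->9, |1|->2.5, |3|->5, |1|->2.5, |7|->6.5, |8|->9
Step 3: Attach original signs; sum ranks with positive sign and with negative sign.
W+ = 6.5 + 2.5 + 2.5 + 5 + 6.5 = 23
W- = 9 + 2.5 + 9 + 2.5 + 9 = 32
(Check: W+ + W- = 55 should equal n(n+1)/2 = 55.)
Step 4: Test statistic W = min(W+, W-) = 23.
Step 5: Ties in |d|, so use the tie-corrected normal approximation.
        E[W] = n(n+1)/4 = 10*11/4 = 27.5.
        Tie groups: |d|=1 (t=4), |d|=7 (t=2), |d|=8 (t=3); sum(t^3 - t) = 90.
        Var[W] = n(n+1)(2n+1)/24 - sum(t^3-t)/48 = 2310/24 - 90/48 = 94.375.
        z = (W - E[W]) / sqrt(Var[W]) = (23 - 27.5) / 9.7147 = -0.4632.
        Two-sided p = 2*Phi(z) = 0.643209.
Step 6: alpha = 0.05. fail to reject H0.

W+ = 23, W- = 32, W = min = 23, p = 0.643209, fail to reject H0.


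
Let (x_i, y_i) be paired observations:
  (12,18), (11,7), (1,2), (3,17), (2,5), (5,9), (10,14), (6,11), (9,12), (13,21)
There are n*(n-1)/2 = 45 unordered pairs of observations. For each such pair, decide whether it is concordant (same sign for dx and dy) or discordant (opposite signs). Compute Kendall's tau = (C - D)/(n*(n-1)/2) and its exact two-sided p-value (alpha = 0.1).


Step 1: Enumerate the 45 unordered pairs (i,j) with i<j and classify each by sign(x_j-x_i) * sign(y_j-y_i).
  (1,2):dx=-1,dy=-11->C; (1,3):dx=-11,dy=-16->C; (1,4):dx=-9,dy=-1->C; (1,5):dx=-10,dy=-13->C
  (1,6):dx=-7,dy=-9->C; (1,7):dx=-2,dy=-4->C; (1,8):dx=-6,dy=-7->C; (1,9):dx=-3,dy=-6->C
  (1,10):dx=+1,dy=+3->C; (2,3):dx=-10,dy=-5->C; (2,4):dx=-8,dy=+10->D; (2,5):dx=-9,dy=-2->C
  (2,6):dx=-6,dy=+2->D; (2,7):dx=-1,dy=+7->D; (2,8):dx=-5,dy=+4->D; (2,9):dx=-2,dy=+5->D
  (2,10):dx=+2,dy=+14->C; (3,4):dx=+2,dy=+15->C; (3,5):dx=+1,dy=+3->C; (3,6):dx=+4,dy=+7->C
  (3,7):dx=+9,dy=+12->C; (3,8):dx=+5,dy=+9->C; (3,9):dx=+8,dy=+10->C; (3,10):dx=+12,dy=+19->C
  (4,5):dx=-1,dy=-12->C; (4,6):dx=+2,dy=-8->D; (4,7):dx=+7,dy=-3->D; (4,8):dx=+3,dy=-6->D
  (4,9):dx=+6,dy=-5->D; (4,10):dx=+10,dy=+4->C; (5,6):dx=+3,dy=+4->C; (5,7):dx=+8,dy=+9->C
  (5,8):dx=+4,dy=+6->C; (5,9):dx=+7,dy=+7->C; (5,10):dx=+11,dy=+16->C; (6,7):dx=+5,dy=+5->C
  (6,8):dx=+1,dy=+2->C; (6,9):dx=+4,dy=+3->C; (6,10):dx=+8,dy=+12->C; (7,8):dx=-4,dy=-3->C
  (7,9):dx=-1,dy=-2->C; (7,10):dx=+3,dy=+7->C; (8,9):dx=+3,dy=+1->C; (8,10):dx=+7,dy=+10->C
  (9,10):dx=+4,dy=+9->C
Step 2: C = 36, D = 9, total pairs = 45.
Step 3: tau = (C - D)/(n(n-1)/2) = (36 - 9)/45 = 0.600000.
Step 4: Exact two-sided p-value (enumerate n! = 3628800 permutations of y under H0): p = 0.016666.
Step 5: alpha = 0.1. reject H0.

tau_b = 0.6000 (C=36, D=9), p = 0.016666, reject H0.


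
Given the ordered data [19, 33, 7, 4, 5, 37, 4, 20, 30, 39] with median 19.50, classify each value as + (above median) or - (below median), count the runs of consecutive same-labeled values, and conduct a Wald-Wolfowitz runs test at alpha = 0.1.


Step 1: Compute median = 19.50; label A = above, B = below.
Labels in order: BABBBABAAA  (n_A = 5, n_B = 5)
Step 2: Count runs R = 6.
Step 3: Under H0 (random ordering), E[R] = 2*n_A*n_B/(n_A+n_B) + 1 = 2*5*5/10 + 1 = 6.0000.
        Var[R] = 2*n_A*n_B*(2*n_A*n_B - n_A - n_B) / ((n_A+n_B)^2 * (n_A+n_B-1)) = 2000/900 = 2.2222.
        SD[R] = 1.4907.
Step 4: R = E[R], so z = 0 with no continuity correction.
Step 5: Two-sided p-value via normal approximation = 2*(1 - Phi(|z|)) = 1.000000.
Step 6: alpha = 0.1. fail to reject H0.

R = 6, z = 0.0000, p = 1.000000, fail to reject H0.


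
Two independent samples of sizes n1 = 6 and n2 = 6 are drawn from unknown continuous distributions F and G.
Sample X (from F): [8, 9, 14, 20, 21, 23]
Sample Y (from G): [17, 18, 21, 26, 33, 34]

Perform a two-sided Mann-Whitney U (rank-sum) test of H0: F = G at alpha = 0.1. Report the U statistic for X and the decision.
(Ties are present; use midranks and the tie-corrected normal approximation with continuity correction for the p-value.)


Step 1: Combine and sort all 12 observations; assign midranks.
sorted (value, group): (8,X), (9,X), (14,X), (17,Y), (18,Y), (20,X), (21,X), (21,Y), (23,X), (26,Y), (33,Y), (34,Y)
ranks: 8->1, 9->2, 14->3, 17->4, 18->5, 20->6, 21->7.5, 21->7.5, 23->9, 26->10, 33->11, 34->12
Step 2: Rank sum for X: R1 = 1 + 2 + 3 + 6 + 7.5 + 9 = 28.5.
Step 3: U_X = R1 - n1(n1+1)/2 = 28.5 - 6*7/2 = 28.5 - 21 = 7.5.
       U_Y = n1*n2 - U_X = 36 - 7.5 = 28.5.
Step 4: Ties are present, so use the tie-corrected normal approximation (with continuity correction) for the p-value.
Step 5: p-value = 0.108695; compare to alpha = 0.1. fail to reject H0.

U_X = 7.5, p = 0.108695, fail to reject H0 at alpha = 0.1.
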